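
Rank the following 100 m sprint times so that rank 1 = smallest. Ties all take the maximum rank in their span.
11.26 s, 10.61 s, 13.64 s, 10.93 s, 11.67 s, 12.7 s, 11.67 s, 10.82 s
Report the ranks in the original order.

4, 1, 8, 3, 6, 7, 6, 2

Sorted (ascending): 10.61, 10.82, 10.93, 11.26, 11.67, 11.67, 12.7, 13.64
The 2 values of 11.67 occupy positions 5–6 → each gets rank 6.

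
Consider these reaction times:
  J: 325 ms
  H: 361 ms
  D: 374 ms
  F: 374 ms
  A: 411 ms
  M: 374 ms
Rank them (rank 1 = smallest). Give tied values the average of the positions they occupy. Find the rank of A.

Sorted (ascending): 325, 361, 374, 374, 374, 411
The 3 values of 374 occupy positions 3–5 → average rank 4.
A has value 411 ms → rank 6.

6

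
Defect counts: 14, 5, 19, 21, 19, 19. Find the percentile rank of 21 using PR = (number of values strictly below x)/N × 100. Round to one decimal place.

N = 6.
Strictly below 21: 5. Equal to 21: 1.
PR = 5/6 × 100 = 83.3

83.3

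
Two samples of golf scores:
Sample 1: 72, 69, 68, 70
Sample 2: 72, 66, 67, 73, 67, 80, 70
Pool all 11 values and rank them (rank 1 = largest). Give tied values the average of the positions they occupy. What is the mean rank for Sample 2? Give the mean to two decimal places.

6.00

Sorted (descending): 80, 73, 72, 72, 70, 70, 69, 68, 67, 67, 66
The 2 values of 72 occupy positions 3–4 → average rank (3+4)/2 = 3.5.
The 2 values of 70 occupy positions 5–6 → average rank (5+6)/2 = 5.5.
The 2 values of 67 occupy positions 9–10 → average rank (9+10)/2 = 9.5.
Sample 2 values → pooled ranks: 72→3.5, 66→11, 67→9.5, 73→2, 67→9.5, 80→1, 70→5.5
Mean rank = (3.5 + 11 + 9.5 + 2 + 9.5 + 1 + 5.5) / 7 = 6.00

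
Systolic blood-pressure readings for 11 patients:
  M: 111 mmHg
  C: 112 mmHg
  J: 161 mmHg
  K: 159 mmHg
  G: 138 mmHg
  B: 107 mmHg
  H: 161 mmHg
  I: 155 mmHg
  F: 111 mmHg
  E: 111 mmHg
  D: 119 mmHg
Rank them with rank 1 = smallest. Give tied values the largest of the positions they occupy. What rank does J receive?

11

Sorted (ascending): 107, 111, 111, 111, 112, 119, 138, 155, 159, 161, 161
The 3 values of 111 occupy positions 2–4 → each gets rank 4.
The 2 values of 161 occupy positions 10–11 → each gets rank 11.
J has value 161 mmHg → rank 11.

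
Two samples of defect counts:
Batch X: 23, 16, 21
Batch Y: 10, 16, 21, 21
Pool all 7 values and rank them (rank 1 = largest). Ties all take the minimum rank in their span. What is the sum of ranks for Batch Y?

Sorted (descending): 23, 21, 21, 21, 16, 16, 10
The 3 values of 21 occupy positions 2–4 → each gets rank 2.
The 2 values of 16 occupy positions 5–6 → each gets rank 5.
Batch Y values → pooled ranks: 10→7, 16→5, 21→2, 21→2
Rank sum = 7 + 5 + 2 + 2 = 16

16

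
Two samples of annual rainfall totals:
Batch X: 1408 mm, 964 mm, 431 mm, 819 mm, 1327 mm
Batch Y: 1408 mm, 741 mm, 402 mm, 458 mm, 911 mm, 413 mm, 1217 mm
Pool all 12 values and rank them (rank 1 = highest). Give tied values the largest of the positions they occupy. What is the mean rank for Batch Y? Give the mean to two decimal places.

7.43

Sorted (descending): 1408, 1408, 1327, 1217, 964, 911, 819, 741, 458, 431, 413, 402
The 2 values of 1408 occupy positions 1–2 → each gets rank 2.
Batch Y values → pooled ranks: 1408→2, 741→8, 402→12, 458→9, 911→6, 413→11, 1217→4
Mean rank = (2 + 8 + 12 + 9 + 6 + 11 + 4) / 7 = 7.43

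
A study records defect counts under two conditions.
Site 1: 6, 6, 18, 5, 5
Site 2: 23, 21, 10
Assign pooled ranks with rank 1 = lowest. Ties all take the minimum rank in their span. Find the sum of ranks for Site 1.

14

Sorted (ascending): 5, 5, 6, 6, 10, 18, 21, 23
The 2 values of 5 occupy positions 1–2 → each gets rank 1.
The 2 values of 6 occupy positions 3–4 → each gets rank 3.
Site 1 values → pooled ranks: 6→3, 6→3, 18→6, 5→1, 5→1
Rank sum = 3 + 3 + 6 + 1 + 1 = 14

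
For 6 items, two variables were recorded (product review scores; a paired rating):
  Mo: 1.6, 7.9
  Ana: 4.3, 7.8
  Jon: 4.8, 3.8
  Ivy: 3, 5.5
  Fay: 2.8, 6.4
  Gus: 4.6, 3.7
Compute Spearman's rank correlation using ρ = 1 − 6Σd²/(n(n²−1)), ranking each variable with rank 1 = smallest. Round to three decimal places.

Ranks of variable 1: 1, 4, 6, 3, 2, 5
Ranks of variable 2: 6, 5, 2, 3, 4, 1
d = r₁ − r₂: -5, -1, 4, 0, -2, 4
d²: 25, 1, 16, 0, 4, 16; Σd² = 62
ρ = 1 − 6·62/(6·35) = 1 − 372/210 = -0.771

-0.771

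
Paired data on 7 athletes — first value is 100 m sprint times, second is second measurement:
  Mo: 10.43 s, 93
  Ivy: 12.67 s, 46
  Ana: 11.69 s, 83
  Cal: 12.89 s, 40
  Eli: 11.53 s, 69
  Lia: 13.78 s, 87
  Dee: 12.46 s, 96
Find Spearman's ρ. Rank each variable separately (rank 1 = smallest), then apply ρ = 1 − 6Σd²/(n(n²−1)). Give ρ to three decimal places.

Ranks of variable 1: 1, 5, 3, 6, 2, 7, 4
Ranks of variable 2: 6, 2, 4, 1, 3, 5, 7
d = r₁ − r₂: -5, 3, -1, 5, -1, 2, -3
d²: 25, 9, 1, 25, 1, 4, 9; Σd² = 74
ρ = 1 − 6·74/(7·48) = 1 − 444/336 = -0.321

-0.321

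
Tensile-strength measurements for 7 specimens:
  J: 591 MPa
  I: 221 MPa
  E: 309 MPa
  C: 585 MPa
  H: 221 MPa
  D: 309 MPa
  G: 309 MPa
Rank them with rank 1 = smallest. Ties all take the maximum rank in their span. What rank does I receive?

Sorted (ascending): 221, 221, 309, 309, 309, 585, 591
The 2 values of 221 occupy positions 1–2 → each gets rank 2.
The 3 values of 309 occupy positions 3–5 → each gets rank 5.
I has value 221 MPa → rank 2.

2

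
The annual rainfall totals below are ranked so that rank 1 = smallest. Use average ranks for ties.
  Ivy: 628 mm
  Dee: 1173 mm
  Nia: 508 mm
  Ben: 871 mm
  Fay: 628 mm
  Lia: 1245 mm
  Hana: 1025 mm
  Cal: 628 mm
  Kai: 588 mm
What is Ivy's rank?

Sorted (ascending): 508, 588, 628, 628, 628, 871, 1025, 1173, 1245
The 3 values of 628 occupy positions 3–5 → average rank 4.
Ivy has value 628 mm → rank 4.

4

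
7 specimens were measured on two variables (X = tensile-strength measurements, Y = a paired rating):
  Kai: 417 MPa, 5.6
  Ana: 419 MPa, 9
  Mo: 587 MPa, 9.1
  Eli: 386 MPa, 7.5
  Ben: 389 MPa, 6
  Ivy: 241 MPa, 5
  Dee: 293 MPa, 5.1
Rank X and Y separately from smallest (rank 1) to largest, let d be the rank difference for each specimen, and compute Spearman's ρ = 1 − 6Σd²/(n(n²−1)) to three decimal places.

Ranks of variable 1: 5, 6, 7, 3, 4, 1, 2
Ranks of variable 2: 3, 6, 7, 5, 4, 1, 2
d = r₁ − r₂: 2, 0, 0, -2, 0, 0, 0
d²: 4, 0, 0, 4, 0, 0, 0; Σd² = 8
ρ = 1 − 6·8/(7·48) = 1 − 48/336 = 0.857

0.857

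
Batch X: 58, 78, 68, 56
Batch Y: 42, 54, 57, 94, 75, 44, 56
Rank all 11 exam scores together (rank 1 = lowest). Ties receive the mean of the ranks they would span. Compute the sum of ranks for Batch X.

Sorted (ascending): 42, 44, 54, 56, 56, 57, 58, 68, 75, 78, 94
The 2 values of 56 occupy positions 4–5 → average rank (4+5)/2 = 4.5.
Batch X values → pooled ranks: 58→7, 78→10, 68→8, 56→4.5
Rank sum = 7 + 10 + 8 + 4.5 = 29.5

29.5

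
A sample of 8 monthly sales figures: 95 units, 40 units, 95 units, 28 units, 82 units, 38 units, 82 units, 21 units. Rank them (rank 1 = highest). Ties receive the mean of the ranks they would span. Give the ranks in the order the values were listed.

1.5, 5, 1.5, 7, 3.5, 6, 3.5, 8

Sorted (descending): 95, 95, 82, 82, 40, 38, 28, 21
The 2 values of 95 occupy positions 1–2 → average rank (1+2)/2 = 1.5.
The 2 values of 82 occupy positions 3–4 → average rank (3+4)/2 = 3.5.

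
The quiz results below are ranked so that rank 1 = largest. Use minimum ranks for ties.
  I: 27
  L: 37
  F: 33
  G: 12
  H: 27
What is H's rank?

3

Sorted (descending): 37, 33, 27, 27, 12
The 2 values of 27 occupy positions 3–4 → each gets rank 3.
H has value 27 → rank 3.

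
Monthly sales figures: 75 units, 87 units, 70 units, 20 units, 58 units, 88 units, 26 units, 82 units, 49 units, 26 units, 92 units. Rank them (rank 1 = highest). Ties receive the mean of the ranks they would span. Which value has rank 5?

75

Sorted (descending): 92, 88, 87, 82, 75, 70, 58, 49, 26, 26, 20
The 2 values of 26 occupy positions 9–10 → average rank (9+10)/2 = 9.5.
Rank 5 → value 75.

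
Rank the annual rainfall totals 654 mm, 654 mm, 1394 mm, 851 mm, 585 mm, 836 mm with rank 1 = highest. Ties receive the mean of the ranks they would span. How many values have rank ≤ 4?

3

Sorted (descending): 1394, 851, 836, 654, 654, 585
The 2 values of 654 occupy positions 4–5 → average rank (4+5)/2 = 4.5.
Ranks ≤ 4: {1, 2, 3} → 3 values.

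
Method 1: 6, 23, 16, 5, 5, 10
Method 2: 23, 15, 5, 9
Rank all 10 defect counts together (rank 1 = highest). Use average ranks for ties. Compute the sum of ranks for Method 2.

Sorted (descending): 23, 23, 16, 15, 10, 9, 6, 5, 5, 5
The 2 values of 23 occupy positions 1–2 → average rank (1+2)/2 = 1.5.
The 3 values of 5 occupy positions 8–10 → average rank 9.
Method 2 values → pooled ranks: 23→1.5, 15→4, 5→9, 9→6
Rank sum = 1.5 + 4 + 9 + 6 = 20.5

20.5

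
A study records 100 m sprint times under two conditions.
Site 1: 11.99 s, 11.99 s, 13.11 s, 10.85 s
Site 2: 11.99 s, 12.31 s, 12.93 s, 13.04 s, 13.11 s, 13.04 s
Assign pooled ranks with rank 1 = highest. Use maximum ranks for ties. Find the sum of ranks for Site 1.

Sorted (descending): 13.11, 13.11, 13.04, 13.04, 12.93, 12.31, 11.99, 11.99, 11.99, 10.85
The 2 values of 13.11 occupy positions 1–2 → each gets rank 2.
The 2 values of 13.04 occupy positions 3–4 → each gets rank 4.
The 3 values of 11.99 occupy positions 7–9 → each gets rank 9.
Site 1 values → pooled ranks: 11.99→9, 11.99→9, 13.11→2, 10.85→10
Rank sum = 9 + 9 + 2 + 10 = 30

30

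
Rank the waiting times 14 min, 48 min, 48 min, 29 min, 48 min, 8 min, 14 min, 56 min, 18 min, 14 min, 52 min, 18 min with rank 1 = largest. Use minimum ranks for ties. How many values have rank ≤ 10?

11

Sorted (descending): 56, 52, 48, 48, 48, 29, 18, 18, 14, 14, 14, 8
The 3 values of 48 occupy positions 3–5 → each gets rank 3.
The 2 values of 18 occupy positions 7–8 → each gets rank 7.
The 3 values of 14 occupy positions 9–11 → each gets rank 9.
Ranks ≤ 10: {1, 2, 3, 3, 3, 6, 7, 7, 9, 9, 9} → 11 values.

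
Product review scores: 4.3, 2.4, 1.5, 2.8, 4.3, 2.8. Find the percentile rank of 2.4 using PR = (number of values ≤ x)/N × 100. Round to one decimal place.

N = 6.
Strictly below 2.4: 1. Equal to 2.4: 1.
PR = 2/6 × 100 = 33.3

33.3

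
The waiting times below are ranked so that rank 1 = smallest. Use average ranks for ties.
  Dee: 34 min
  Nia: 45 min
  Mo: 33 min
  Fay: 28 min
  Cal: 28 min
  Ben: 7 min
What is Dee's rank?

5

Sorted (ascending): 7, 28, 28, 33, 34, 45
The 2 values of 28 occupy positions 2–3 → average rank (2+3)/2 = 2.5.
Dee has value 34 min → rank 5.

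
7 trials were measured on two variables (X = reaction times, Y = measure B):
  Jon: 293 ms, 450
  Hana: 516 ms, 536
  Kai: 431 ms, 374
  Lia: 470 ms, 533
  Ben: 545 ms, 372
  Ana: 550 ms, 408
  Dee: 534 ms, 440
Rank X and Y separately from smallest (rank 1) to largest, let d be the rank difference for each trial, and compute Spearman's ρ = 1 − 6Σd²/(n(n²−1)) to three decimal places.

-0.357

Ranks of variable 1: 1, 4, 2, 3, 6, 7, 5
Ranks of variable 2: 5, 7, 2, 6, 1, 3, 4
d = r₁ − r₂: -4, -3, 0, -3, 5, 4, 1
d²: 16, 9, 0, 9, 25, 16, 1; Σd² = 76
ρ = 1 − 6·76/(7·48) = 1 − 456/336 = -0.357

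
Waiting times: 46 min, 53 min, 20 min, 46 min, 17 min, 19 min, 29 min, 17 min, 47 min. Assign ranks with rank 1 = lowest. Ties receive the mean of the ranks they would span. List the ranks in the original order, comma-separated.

Sorted (ascending): 17, 17, 19, 20, 29, 46, 46, 47, 53
The 2 values of 17 occupy positions 1–2 → average rank (1+2)/2 = 1.5.
The 2 values of 46 occupy positions 6–7 → average rank (6+7)/2 = 6.5.

6.5, 9, 4, 6.5, 1.5, 3, 5, 1.5, 8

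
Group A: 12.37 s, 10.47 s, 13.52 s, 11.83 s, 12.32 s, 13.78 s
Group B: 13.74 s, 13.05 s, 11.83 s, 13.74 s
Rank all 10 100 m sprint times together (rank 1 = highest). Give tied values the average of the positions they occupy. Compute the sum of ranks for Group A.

36.5

Sorted (descending): 13.78, 13.74, 13.74, 13.52, 13.05, 12.37, 12.32, 11.83, 11.83, 10.47
The 2 values of 13.74 occupy positions 2–3 → average rank (2+3)/2 = 2.5.
The 2 values of 11.83 occupy positions 8–9 → average rank (8+9)/2 = 8.5.
Group A values → pooled ranks: 12.37→6, 10.47→10, 13.52→4, 11.83→8.5, 12.32→7, 13.78→1
Rank sum = 6 + 10 + 4 + 8.5 + 7 + 1 = 36.5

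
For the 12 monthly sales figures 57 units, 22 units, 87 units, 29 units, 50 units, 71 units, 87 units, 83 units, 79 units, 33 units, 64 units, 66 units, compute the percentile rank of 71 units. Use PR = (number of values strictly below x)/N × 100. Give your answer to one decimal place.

58.3

N = 12.
Strictly below 71: 7. Equal to 71: 1.
PR = 7/12 × 100 = 58.3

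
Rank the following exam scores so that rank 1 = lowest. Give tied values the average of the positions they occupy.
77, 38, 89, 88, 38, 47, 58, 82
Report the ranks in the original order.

Sorted (ascending): 38, 38, 47, 58, 77, 82, 88, 89
The 2 values of 38 occupy positions 1–2 → average rank (1+2)/2 = 1.5.

5, 1.5, 8, 7, 1.5, 3, 4, 6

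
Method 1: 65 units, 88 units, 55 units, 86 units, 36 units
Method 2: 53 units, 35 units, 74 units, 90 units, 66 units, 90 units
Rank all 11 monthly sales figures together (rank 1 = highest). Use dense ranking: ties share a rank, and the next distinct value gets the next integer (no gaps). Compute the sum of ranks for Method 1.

Sorted (descending): 90, 90, 88, 86, 74, 66, 65, 55, 53, 36, 35
The 2 values of 90 share dense rank 1.
Remaining distinct values take the next consecutive integers.
Method 1 values → pooled ranks: 65→6, 88→2, 55→7, 86→3, 36→9
Rank sum = 6 + 2 + 7 + 3 + 9 = 27

27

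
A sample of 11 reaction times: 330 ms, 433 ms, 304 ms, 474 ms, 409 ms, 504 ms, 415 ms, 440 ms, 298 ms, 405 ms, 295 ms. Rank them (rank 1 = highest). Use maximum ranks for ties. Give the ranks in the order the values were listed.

Sorted (descending): 504, 474, 440, 433, 415, 409, 405, 330, 304, 298, 295
No ties — each value takes its position as its rank.

8, 4, 9, 2, 6, 1, 5, 3, 10, 7, 11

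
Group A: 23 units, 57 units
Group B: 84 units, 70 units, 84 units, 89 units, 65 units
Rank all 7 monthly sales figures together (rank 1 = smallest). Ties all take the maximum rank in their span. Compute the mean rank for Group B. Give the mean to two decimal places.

Sorted (ascending): 23, 57, 65, 70, 84, 84, 89
The 2 values of 84 occupy positions 5–6 → each gets rank 6.
Group B values → pooled ranks: 84→6, 70→4, 84→6, 89→7, 65→3
Mean rank = (6 + 4 + 6 + 7 + 3) / 5 = 5.20

5.20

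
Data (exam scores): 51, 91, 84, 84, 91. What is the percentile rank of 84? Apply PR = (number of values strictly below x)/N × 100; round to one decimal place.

N = 5.
Strictly below 84: 1. Equal to 84: 2.
PR = 1/5 × 100 = 20.0

20.0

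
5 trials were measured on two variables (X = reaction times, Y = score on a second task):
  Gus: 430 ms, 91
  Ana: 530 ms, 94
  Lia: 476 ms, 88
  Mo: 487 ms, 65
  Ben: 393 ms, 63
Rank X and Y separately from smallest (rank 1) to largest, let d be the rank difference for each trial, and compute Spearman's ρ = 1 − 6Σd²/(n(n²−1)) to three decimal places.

0.600

Ranks of variable 1: 2, 5, 3, 4, 1
Ranks of variable 2: 4, 5, 3, 2, 1
d = r₁ − r₂: -2, 0, 0, 2, 0
d²: 4, 0, 0, 4, 0; Σd² = 8
ρ = 1 − 6·8/(5·24) = 1 − 48/120 = 0.600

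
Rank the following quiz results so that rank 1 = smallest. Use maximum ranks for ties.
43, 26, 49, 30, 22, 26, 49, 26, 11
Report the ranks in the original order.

7, 5, 9, 6, 2, 5, 9, 5, 1

Sorted (ascending): 11, 22, 26, 26, 26, 30, 43, 49, 49
The 3 values of 26 occupy positions 3–5 → each gets rank 5.
The 2 values of 49 occupy positions 8–9 → each gets rank 9.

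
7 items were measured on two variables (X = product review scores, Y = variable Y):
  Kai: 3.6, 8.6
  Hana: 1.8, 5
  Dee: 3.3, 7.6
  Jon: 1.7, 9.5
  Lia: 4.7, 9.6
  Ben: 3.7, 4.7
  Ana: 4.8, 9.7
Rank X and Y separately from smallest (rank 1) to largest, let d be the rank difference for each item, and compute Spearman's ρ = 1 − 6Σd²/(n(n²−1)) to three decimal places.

Ranks of variable 1: 4, 2, 3, 1, 6, 5, 7
Ranks of variable 2: 4, 2, 3, 5, 6, 1, 7
d = r₁ − r₂: 0, 0, 0, -4, 0, 4, 0
d²: 0, 0, 0, 16, 0, 16, 0; Σd² = 32
ρ = 1 − 6·32/(7·48) = 1 − 192/336 = 0.429

0.429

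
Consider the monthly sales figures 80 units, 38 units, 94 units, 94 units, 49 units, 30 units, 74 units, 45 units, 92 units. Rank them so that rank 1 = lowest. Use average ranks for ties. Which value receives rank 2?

38

Sorted (ascending): 30, 38, 45, 49, 74, 80, 92, 94, 94
The 2 values of 94 occupy positions 8–9 → average rank (8+9)/2 = 8.5.
Rank 2 → value 38.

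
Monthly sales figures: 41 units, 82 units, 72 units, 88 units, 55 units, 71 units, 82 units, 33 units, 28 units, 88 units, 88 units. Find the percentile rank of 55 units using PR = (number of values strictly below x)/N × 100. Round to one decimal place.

N = 11.
Strictly below 55: 3. Equal to 55: 1.
PR = 3/11 × 100 = 27.3

27.3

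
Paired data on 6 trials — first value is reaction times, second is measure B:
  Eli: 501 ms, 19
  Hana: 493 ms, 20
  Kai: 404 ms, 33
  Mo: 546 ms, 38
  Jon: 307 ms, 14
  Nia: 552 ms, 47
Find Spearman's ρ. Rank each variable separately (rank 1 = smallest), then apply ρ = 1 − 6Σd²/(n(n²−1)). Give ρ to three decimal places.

Ranks of variable 1: 4, 3, 2, 5, 1, 6
Ranks of variable 2: 2, 3, 4, 5, 1, 6
d = r₁ − r₂: 2, 0, -2, 0, 0, 0
d²: 4, 0, 4, 0, 0, 0; Σd² = 8
ρ = 1 − 6·8/(6·35) = 1 − 48/210 = 0.771

0.771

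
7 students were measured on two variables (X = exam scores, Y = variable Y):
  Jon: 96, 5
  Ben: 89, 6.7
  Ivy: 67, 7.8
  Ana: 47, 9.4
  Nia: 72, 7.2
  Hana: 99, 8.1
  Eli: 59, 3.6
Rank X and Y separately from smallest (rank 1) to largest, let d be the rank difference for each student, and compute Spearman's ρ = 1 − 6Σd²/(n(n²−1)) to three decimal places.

-0.107

Ranks of variable 1: 6, 5, 3, 1, 4, 7, 2
Ranks of variable 2: 2, 3, 5, 7, 4, 6, 1
d = r₁ − r₂: 4, 2, -2, -6, 0, 1, 1
d²: 16, 4, 4, 36, 0, 1, 1; Σd² = 62
ρ = 1 − 6·62/(7·48) = 1 − 372/336 = -0.107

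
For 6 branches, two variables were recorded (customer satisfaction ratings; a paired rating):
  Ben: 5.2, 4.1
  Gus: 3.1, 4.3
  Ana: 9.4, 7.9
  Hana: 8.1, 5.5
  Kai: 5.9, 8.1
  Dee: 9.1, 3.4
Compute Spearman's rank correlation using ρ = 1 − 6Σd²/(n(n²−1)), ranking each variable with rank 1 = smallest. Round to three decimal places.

Ranks of variable 1: 2, 1, 6, 4, 3, 5
Ranks of variable 2: 2, 3, 5, 4, 6, 1
d = r₁ − r₂: 0, -2, 1, 0, -3, 4
d²: 0, 4, 1, 0, 9, 16; Σd² = 30
ρ = 1 − 6·30/(6·35) = 1 − 180/210 = 0.143

0.143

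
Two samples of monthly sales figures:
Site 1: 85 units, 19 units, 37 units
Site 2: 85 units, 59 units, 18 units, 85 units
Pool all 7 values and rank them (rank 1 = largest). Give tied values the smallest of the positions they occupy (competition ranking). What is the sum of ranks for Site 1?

12

Sorted (descending): 85, 85, 85, 59, 37, 19, 18
The 3 values of 85 occupy positions 1–3 → each gets rank 1.
Site 1 values → pooled ranks: 85→1, 19→6, 37→5
Rank sum = 1 + 6 + 5 = 12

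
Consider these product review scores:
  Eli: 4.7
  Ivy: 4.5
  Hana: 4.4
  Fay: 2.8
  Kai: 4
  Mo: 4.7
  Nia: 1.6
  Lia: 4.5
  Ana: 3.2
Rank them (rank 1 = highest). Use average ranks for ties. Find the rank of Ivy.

Sorted (descending): 4.7, 4.7, 4.5, 4.5, 4.4, 4, 3.2, 2.8, 1.6
The 2 values of 4.7 occupy positions 1–2 → average rank (1+2)/2 = 1.5.
The 2 values of 4.5 occupy positions 3–4 → average rank (3+4)/2 = 3.5.
Ivy has value 4.5 → rank 3.5.

3.5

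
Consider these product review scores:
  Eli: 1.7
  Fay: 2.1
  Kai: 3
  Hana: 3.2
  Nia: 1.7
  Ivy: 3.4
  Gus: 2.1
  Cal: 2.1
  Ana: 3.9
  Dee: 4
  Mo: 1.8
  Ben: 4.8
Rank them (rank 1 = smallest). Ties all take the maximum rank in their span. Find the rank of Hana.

Sorted (ascending): 1.7, 1.7, 1.8, 2.1, 2.1, 2.1, 3, 3.2, 3.4, 3.9, 4, 4.8
The 2 values of 1.7 occupy positions 1–2 → each gets rank 2.
The 3 values of 2.1 occupy positions 4–6 → each gets rank 6.
Hana has value 3.2 → rank 8.

8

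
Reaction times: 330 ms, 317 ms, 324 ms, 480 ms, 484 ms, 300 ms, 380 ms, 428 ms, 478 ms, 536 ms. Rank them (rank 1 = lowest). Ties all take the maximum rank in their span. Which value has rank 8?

480

Sorted (ascending): 300, 317, 324, 330, 380, 428, 478, 480, 484, 536
No ties — each value takes its position as its rank.
Rank 8 → value 480.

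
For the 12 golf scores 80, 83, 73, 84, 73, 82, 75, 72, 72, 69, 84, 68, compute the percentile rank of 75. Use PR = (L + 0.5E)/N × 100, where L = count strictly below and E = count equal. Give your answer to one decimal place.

54.2

N = 12.
Strictly below 75: 6. Equal to 75: 1.
PR = (6 + 0.5·1)/12 × 100 = 54.2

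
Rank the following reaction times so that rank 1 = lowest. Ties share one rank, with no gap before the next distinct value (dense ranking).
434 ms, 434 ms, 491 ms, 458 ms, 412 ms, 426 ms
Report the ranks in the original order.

3, 3, 5, 4, 1, 2

Sorted (ascending): 412, 426, 434, 434, 458, 491
The 2 values of 434 share dense rank 3.
Remaining distinct values take the next consecutive integers.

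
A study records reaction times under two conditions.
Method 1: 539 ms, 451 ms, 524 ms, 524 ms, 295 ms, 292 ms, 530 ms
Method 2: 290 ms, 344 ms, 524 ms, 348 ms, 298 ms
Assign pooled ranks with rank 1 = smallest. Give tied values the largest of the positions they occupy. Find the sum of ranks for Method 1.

Sorted (ascending): 290, 292, 295, 298, 344, 348, 451, 524, 524, 524, 530, 539
The 3 values of 524 occupy positions 8–10 → each gets rank 10.
Method 1 values → pooled ranks: 539→12, 451→7, 524→10, 524→10, 295→3, 292→2, 530→11
Rank sum = 12 + 7 + 10 + 10 + 3 + 2 + 11 = 55

55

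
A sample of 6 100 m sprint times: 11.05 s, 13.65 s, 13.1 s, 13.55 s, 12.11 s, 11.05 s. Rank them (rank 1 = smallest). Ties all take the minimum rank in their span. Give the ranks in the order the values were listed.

Sorted (ascending): 11.05, 11.05, 12.11, 13.1, 13.55, 13.65
The 2 values of 11.05 occupy positions 1–2 → each gets rank 1.

1, 6, 4, 5, 3, 1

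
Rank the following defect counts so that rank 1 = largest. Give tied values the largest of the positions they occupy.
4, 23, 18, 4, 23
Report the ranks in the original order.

Sorted (descending): 23, 23, 18, 4, 4
The 2 values of 23 occupy positions 1–2 → each gets rank 2.
The 2 values of 4 occupy positions 4–5 → each gets rank 5.

5, 2, 3, 5, 2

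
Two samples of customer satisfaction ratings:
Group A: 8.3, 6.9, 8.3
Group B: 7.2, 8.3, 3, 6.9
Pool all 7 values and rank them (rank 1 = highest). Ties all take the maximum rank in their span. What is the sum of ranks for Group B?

Sorted (descending): 8.3, 8.3, 8.3, 7.2, 6.9, 6.9, 3
The 3 values of 8.3 occupy positions 1–3 → each gets rank 3.
The 2 values of 6.9 occupy positions 5–6 → each gets rank 6.
Group B values → pooled ranks: 7.2→4, 8.3→3, 3→7, 6.9→6
Rank sum = 4 + 3 + 7 + 6 = 20

20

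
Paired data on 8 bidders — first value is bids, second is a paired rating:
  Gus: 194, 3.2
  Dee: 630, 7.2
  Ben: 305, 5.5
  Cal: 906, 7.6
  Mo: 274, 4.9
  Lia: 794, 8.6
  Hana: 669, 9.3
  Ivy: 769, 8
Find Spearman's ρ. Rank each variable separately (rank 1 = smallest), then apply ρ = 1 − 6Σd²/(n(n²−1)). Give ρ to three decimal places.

0.786

Ranks of variable 1: 1, 4, 3, 8, 2, 7, 5, 6
Ranks of variable 2: 1, 4, 3, 5, 2, 7, 8, 6
d = r₁ − r₂: 0, 0, 0, 3, 0, 0, -3, 0
d²: 0, 0, 0, 9, 0, 0, 9, 0; Σd² = 18
ρ = 1 − 6·18/(8·63) = 1 − 108/504 = 0.786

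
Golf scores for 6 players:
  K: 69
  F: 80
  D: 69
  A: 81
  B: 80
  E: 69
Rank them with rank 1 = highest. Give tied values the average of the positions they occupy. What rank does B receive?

2.5

Sorted (descending): 81, 80, 80, 69, 69, 69
The 2 values of 80 occupy positions 2–3 → average rank (2+3)/2 = 2.5.
The 3 values of 69 occupy positions 4–6 → average rank 5.
B has value 80 → rank 2.5.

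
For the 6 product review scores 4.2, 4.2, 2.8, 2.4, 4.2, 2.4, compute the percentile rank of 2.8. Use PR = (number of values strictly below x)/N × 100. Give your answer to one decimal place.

N = 6.
Strictly below 2.8: 2. Equal to 2.8: 1.
PR = 2/6 × 100 = 33.3

33.3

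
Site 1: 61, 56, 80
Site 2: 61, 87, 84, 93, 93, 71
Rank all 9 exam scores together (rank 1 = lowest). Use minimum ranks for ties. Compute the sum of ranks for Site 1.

8

Sorted (ascending): 56, 61, 61, 71, 80, 84, 87, 93, 93
The 2 values of 61 occupy positions 2–3 → each gets rank 2.
The 2 values of 93 occupy positions 8–9 → each gets rank 8.
Site 1 values → pooled ranks: 61→2, 56→1, 80→5
Rank sum = 2 + 1 + 5 = 8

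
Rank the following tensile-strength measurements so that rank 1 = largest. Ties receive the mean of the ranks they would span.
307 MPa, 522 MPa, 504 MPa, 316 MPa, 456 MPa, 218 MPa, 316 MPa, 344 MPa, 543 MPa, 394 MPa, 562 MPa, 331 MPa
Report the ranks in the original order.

Sorted (descending): 562, 543, 522, 504, 456, 394, 344, 331, 316, 316, 307, 218
The 2 values of 316 occupy positions 9–10 → average rank (9+10)/2 = 9.5.

11, 3, 4, 9.5, 5, 12, 9.5, 7, 2, 6, 1, 8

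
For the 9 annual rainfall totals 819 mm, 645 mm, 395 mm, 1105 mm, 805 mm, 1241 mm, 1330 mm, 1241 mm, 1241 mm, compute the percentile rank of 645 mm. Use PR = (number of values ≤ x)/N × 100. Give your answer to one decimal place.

22.2

N = 9.
Strictly below 645: 1. Equal to 645: 1.
PR = 2/9 × 100 = 22.2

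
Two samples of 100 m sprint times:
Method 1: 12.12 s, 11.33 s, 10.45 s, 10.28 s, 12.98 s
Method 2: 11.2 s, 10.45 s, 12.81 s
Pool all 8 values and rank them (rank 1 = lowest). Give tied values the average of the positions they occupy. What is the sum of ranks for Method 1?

22.5

Sorted (ascending): 10.28, 10.45, 10.45, 11.2, 11.33, 12.12, 12.81, 12.98
The 2 values of 10.45 occupy positions 2–3 → average rank (2+3)/2 = 2.5.
Method 1 values → pooled ranks: 12.12→6, 11.33→5, 10.45→2.5, 10.28→1, 12.98→8
Rank sum = 6 + 5 + 2.5 + 1 + 8 = 22.5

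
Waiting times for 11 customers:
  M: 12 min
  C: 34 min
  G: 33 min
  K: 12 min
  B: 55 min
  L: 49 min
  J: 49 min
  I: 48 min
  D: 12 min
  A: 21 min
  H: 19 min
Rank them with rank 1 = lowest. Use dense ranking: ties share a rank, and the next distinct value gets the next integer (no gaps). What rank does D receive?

Sorted (ascending): 12, 12, 12, 19, 21, 33, 34, 48, 49, 49, 55
The 3 values of 12 share dense rank 1.
The 2 values of 49 share dense rank 7.
Remaining distinct values take the next consecutive integers.
D has value 12 min → rank 1.

1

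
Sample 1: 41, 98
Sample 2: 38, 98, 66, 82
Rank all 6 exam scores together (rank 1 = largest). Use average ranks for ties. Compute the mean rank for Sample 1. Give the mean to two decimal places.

Sorted (descending): 98, 98, 82, 66, 41, 38
The 2 values of 98 occupy positions 1–2 → average rank (1+2)/2 = 1.5.
Sample 1 values → pooled ranks: 41→5, 98→1.5
Mean rank = (5 + 1.5) / 2 = 3.25

3.25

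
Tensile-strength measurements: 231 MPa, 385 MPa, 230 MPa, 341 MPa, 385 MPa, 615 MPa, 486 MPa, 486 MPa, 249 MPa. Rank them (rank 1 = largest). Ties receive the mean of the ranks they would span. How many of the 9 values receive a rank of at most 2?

Sorted (descending): 615, 486, 486, 385, 385, 341, 249, 231, 230
The 2 values of 486 occupy positions 2–3 → average rank (2+3)/2 = 2.5.
The 2 values of 385 occupy positions 4–5 → average rank (4+5)/2 = 4.5.
Ranks ≤ 2: {1} → 1 value.

1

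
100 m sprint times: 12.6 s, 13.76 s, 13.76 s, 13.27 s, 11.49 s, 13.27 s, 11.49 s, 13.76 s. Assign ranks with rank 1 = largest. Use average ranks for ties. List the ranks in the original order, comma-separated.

Sorted (descending): 13.76, 13.76, 13.76, 13.27, 13.27, 12.6, 11.49, 11.49
The 3 values of 13.76 occupy positions 1–3 → average rank 2.
The 2 values of 13.27 occupy positions 4–5 → average rank (4+5)/2 = 4.5.
The 2 values of 11.49 occupy positions 7–8 → average rank (7+8)/2 = 7.5.

6, 2, 2, 4.5, 7.5, 4.5, 7.5, 2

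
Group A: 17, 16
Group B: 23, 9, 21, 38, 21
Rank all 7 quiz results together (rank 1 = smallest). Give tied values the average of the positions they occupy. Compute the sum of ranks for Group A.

5

Sorted (ascending): 9, 16, 17, 21, 21, 23, 38
The 2 values of 21 occupy positions 4–5 → average rank (4+5)/2 = 4.5.
Group A values → pooled ranks: 17→3, 16→2
Rank sum = 3 + 2 = 5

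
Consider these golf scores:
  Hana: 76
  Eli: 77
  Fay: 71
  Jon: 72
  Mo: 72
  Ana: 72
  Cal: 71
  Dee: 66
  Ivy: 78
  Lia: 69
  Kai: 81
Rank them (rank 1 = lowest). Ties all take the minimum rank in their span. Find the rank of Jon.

Sorted (ascending): 66, 69, 71, 71, 72, 72, 72, 76, 77, 78, 81
The 2 values of 71 occupy positions 3–4 → each gets rank 3.
The 3 values of 72 occupy positions 5–7 → each gets rank 5.
Jon has value 72 → rank 5.

5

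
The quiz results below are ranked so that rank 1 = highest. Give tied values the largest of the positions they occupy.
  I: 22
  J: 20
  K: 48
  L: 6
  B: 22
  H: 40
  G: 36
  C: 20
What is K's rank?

Sorted (descending): 48, 40, 36, 22, 22, 20, 20, 6
The 2 values of 22 occupy positions 4–5 → each gets rank 5.
The 2 values of 20 occupy positions 6–7 → each gets rank 7.
K has value 48 → rank 1.

1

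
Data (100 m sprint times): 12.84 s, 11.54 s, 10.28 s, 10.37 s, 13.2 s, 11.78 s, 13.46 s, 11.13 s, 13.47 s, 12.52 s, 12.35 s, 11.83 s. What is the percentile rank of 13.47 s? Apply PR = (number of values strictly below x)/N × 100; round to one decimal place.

91.7

N = 12.
Strictly below 13.47: 11. Equal to 13.47: 1.
PR = 11/12 × 100 = 91.7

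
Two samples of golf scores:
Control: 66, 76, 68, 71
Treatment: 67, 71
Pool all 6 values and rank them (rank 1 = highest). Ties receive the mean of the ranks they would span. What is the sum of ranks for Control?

Sorted (descending): 76, 71, 71, 68, 67, 66
The 2 values of 71 occupy positions 2–3 → average rank (2+3)/2 = 2.5.
Control values → pooled ranks: 66→6, 76→1, 68→4, 71→2.5
Rank sum = 6 + 1 + 4 + 2.5 = 13.5

13.5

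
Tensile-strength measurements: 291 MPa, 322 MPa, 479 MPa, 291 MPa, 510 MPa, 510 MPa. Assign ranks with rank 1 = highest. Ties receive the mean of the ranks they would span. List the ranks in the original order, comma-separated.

5.5, 4, 3, 5.5, 1.5, 1.5

Sorted (descending): 510, 510, 479, 322, 291, 291
The 2 values of 510 occupy positions 1–2 → average rank (1+2)/2 = 1.5.
The 2 values of 291 occupy positions 5–6 → average rank (5+6)/2 = 5.5.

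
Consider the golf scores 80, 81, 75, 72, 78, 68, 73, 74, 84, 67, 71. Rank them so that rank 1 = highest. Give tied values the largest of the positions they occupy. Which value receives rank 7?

Sorted (descending): 84, 81, 80, 78, 75, 74, 73, 72, 71, 68, 67
No ties — each value takes its position as its rank.
Rank 7 → value 73.

73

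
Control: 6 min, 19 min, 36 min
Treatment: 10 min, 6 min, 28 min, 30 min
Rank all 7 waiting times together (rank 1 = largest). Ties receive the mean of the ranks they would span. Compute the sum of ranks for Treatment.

16.5

Sorted (descending): 36, 30, 28, 19, 10, 6, 6
The 2 values of 6 occupy positions 6–7 → average rank (6+7)/2 = 6.5.
Treatment values → pooled ranks: 10→5, 6→6.5, 28→3, 30→2
Rank sum = 5 + 6.5 + 3 + 2 = 16.5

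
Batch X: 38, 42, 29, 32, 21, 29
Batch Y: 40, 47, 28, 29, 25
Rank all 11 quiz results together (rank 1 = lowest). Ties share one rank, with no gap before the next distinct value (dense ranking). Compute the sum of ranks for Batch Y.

25

Sorted (ascending): 21, 25, 28, 29, 29, 29, 32, 38, 40, 42, 47
The 3 values of 29 share dense rank 4.
Remaining distinct values take the next consecutive integers.
Batch Y values → pooled ranks: 40→7, 47→9, 28→3, 29→4, 25→2
Rank sum = 7 + 9 + 3 + 4 + 2 = 25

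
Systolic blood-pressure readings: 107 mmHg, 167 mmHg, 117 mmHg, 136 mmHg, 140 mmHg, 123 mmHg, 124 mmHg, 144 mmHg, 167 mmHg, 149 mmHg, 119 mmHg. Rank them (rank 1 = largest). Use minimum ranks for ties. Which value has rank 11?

Sorted (descending): 167, 167, 149, 144, 140, 136, 124, 123, 119, 117, 107
The 2 values of 167 occupy positions 1–2 → each gets rank 1.
Rank 11 → value 107.

107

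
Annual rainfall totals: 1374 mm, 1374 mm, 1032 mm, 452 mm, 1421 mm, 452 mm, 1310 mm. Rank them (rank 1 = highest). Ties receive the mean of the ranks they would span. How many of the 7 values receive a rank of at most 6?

5

Sorted (descending): 1421, 1374, 1374, 1310, 1032, 452, 452
The 2 values of 1374 occupy positions 2–3 → average rank (2+3)/2 = 2.5.
The 2 values of 452 occupy positions 6–7 → average rank (6+7)/2 = 6.5.
Ranks ≤ 6: {1, 2.5, 2.5, 4, 5} → 5 values.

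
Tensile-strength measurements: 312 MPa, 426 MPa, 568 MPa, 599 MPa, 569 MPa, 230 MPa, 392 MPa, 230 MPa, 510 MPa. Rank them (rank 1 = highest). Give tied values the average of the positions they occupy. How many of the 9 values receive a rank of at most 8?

7

Sorted (descending): 599, 569, 568, 510, 426, 392, 312, 230, 230
The 2 values of 230 occupy positions 8–9 → average rank (8+9)/2 = 8.5.
Ranks ≤ 8: {1, 2, 3, 4, 5, 6, 7} → 7 values.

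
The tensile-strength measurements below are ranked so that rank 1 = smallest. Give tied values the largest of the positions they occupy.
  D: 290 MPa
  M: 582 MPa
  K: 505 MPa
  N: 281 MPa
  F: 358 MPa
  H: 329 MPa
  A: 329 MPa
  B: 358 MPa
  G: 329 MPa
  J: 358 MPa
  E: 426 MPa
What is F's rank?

8

Sorted (ascending): 281, 290, 329, 329, 329, 358, 358, 358, 426, 505, 582
The 3 values of 329 occupy positions 3–5 → each gets rank 5.
The 3 values of 358 occupy positions 6–8 → each gets rank 8.
F has value 358 MPa → rank 8.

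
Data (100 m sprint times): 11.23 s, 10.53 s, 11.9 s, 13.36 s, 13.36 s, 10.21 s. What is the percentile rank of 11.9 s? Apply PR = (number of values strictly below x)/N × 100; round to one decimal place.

50.0

N = 6.
Strictly below 11.9: 3. Equal to 11.9: 1.
PR = 3/6 × 100 = 50.0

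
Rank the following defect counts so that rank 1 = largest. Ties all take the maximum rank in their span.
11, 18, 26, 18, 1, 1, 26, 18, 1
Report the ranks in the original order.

Sorted (descending): 26, 26, 18, 18, 18, 11, 1, 1, 1
The 2 values of 26 occupy positions 1–2 → each gets rank 2.
The 3 values of 18 occupy positions 3–5 → each gets rank 5.
The 3 values of 1 occupy positions 7–9 → each gets rank 9.

6, 5, 2, 5, 9, 9, 2, 5, 9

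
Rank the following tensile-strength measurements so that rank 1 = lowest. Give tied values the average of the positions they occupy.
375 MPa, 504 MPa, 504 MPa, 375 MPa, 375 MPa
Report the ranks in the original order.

Sorted (ascending): 375, 375, 375, 504, 504
The 3 values of 375 occupy positions 1–3 → average rank 2.
The 2 values of 504 occupy positions 4–5 → average rank (4+5)/2 = 4.5.

2, 4.5, 4.5, 2, 2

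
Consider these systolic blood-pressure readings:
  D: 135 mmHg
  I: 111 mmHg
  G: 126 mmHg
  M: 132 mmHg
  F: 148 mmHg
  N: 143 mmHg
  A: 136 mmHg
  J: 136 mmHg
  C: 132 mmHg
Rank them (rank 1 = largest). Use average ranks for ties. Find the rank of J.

3.5

Sorted (descending): 148, 143, 136, 136, 135, 132, 132, 126, 111
The 2 values of 136 occupy positions 3–4 → average rank (3+4)/2 = 3.5.
The 2 values of 132 occupy positions 6–7 → average rank (6+7)/2 = 6.5.
J has value 136 mmHg → rank 3.5.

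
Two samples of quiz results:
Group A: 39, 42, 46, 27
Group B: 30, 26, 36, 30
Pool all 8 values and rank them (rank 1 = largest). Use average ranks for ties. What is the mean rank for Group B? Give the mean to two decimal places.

5.75

Sorted (descending): 46, 42, 39, 36, 30, 30, 27, 26
The 2 values of 30 occupy positions 5–6 → average rank (5+6)/2 = 5.5.
Group B values → pooled ranks: 30→5.5, 26→8, 36→4, 30→5.5
Mean rank = (5.5 + 8 + 4 + 5.5) / 4 = 5.75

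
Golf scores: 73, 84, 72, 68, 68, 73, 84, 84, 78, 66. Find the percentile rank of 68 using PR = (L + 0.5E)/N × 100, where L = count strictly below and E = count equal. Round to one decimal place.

N = 10.
Strictly below 68: 1. Equal to 68: 2.
PR = (1 + 0.5·2)/10 × 100 = 20.0

20.0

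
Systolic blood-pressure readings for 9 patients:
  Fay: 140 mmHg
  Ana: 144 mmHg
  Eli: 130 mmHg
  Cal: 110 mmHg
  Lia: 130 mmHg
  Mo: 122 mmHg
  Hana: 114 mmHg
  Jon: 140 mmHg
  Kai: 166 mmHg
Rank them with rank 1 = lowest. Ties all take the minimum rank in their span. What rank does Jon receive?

Sorted (ascending): 110, 114, 122, 130, 130, 140, 140, 144, 166
The 2 values of 130 occupy positions 4–5 → each gets rank 4.
The 2 values of 140 occupy positions 6–7 → each gets rank 6.
Jon has value 140 mmHg → rank 6.

6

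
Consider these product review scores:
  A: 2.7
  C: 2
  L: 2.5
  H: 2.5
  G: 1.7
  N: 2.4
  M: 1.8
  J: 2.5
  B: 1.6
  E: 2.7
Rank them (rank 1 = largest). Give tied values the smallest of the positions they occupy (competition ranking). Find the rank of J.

3

Sorted (descending): 2.7, 2.7, 2.5, 2.5, 2.5, 2.4, 2, 1.8, 1.7, 1.6
The 2 values of 2.7 occupy positions 1–2 → each gets rank 1.
The 3 values of 2.5 occupy positions 3–5 → each gets rank 3.
J has value 2.5 → rank 3.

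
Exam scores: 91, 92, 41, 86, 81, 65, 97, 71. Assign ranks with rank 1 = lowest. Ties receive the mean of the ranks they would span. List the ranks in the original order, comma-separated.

6, 7, 1, 5, 4, 2, 8, 3

Sorted (ascending): 41, 65, 71, 81, 86, 91, 92, 97
No ties — each value takes its position as its rank.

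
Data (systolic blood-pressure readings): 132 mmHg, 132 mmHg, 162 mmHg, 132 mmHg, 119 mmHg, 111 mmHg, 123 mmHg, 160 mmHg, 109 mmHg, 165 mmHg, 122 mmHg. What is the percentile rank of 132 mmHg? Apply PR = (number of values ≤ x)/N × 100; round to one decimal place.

72.7

N = 11.
Strictly below 132: 5. Equal to 132: 3.
PR = 8/11 × 100 = 72.7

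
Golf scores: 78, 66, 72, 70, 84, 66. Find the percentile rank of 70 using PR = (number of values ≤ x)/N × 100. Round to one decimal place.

50.0

N = 6.
Strictly below 70: 2. Equal to 70: 1.
PR = 3/6 × 100 = 50.0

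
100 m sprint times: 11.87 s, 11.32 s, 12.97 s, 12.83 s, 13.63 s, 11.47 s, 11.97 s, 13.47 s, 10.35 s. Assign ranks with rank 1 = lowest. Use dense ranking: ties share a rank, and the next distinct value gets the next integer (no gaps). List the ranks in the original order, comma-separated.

4, 2, 7, 6, 9, 3, 5, 8, 1

Sorted (ascending): 10.35, 11.32, 11.47, 11.87, 11.97, 12.83, 12.97, 13.47, 13.63
No ties — each value takes its position as its rank.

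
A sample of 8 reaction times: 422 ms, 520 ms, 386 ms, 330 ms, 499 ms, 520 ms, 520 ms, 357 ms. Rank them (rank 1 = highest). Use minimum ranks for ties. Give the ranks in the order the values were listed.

Sorted (descending): 520, 520, 520, 499, 422, 386, 357, 330
The 3 values of 520 occupy positions 1–3 → each gets rank 1.

5, 1, 6, 8, 4, 1, 1, 7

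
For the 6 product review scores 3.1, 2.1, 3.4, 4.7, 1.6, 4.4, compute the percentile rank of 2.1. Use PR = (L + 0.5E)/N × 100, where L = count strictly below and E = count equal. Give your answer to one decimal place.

25.0

N = 6.
Strictly below 2.1: 1. Equal to 2.1: 1.
PR = (1 + 0.5·1)/6 × 100 = 25.0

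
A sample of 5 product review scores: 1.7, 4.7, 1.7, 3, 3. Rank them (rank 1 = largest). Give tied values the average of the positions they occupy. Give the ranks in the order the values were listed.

4.5, 1, 4.5, 2.5, 2.5

Sorted (descending): 4.7, 3, 3, 1.7, 1.7
The 2 values of 3 occupy positions 2–3 → average rank (2+3)/2 = 2.5.
The 2 values of 1.7 occupy positions 4–5 → average rank (4+5)/2 = 4.5.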